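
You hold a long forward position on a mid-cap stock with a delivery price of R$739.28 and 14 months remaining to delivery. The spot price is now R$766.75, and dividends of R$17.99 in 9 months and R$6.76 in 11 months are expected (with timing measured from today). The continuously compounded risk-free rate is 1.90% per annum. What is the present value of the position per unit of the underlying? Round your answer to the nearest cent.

R$19.30

PV(remaining dividends) I = 17.99·e^(−0.0190·9/12) + 6.76·e^(−0.0190·11/12) = 24.3787
Current forward F = (S − I)·e^(rT) = (766.75 − 24.3787)·e^(0.0190·14/12) = 742.3713 × 1.022414 = 759.0108
Value (long) = (F − K)·e^(−rT) = (759.0108 − 739.28) × 0.978077 = 19.2982
Value = R$19.30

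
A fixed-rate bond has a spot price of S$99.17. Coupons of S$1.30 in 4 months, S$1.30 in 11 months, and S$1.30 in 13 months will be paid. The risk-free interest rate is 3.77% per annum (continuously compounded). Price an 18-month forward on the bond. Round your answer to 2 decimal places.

PV(coupons) I = 1.30·e^(−0.0377·4/12) + 1.30·e^(−0.0377·11/12) + 1.30·e^(−0.0377·13/12)
I = 1.2838 + 1.2558 + 1.2480 = 3.7876
F = (S − I)·e^(rT) = (99.17 − 3.7876) · e^(0.0377·18/12)
= 95.3824 · e^0.056550 = 95.3824 × 1.058180 = S$100.93

S$100.93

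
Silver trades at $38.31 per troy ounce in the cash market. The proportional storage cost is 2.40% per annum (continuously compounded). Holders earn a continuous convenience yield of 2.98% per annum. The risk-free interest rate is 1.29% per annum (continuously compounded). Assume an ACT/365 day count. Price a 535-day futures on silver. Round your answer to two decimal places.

Net carry = r + u − y = 0.0129 + 0.0240 − 0.0298 = 0.0071
F = S·e^((r+u−y)T) = 38.31 · e^(0.0071 × 535/365) = 38.31 · e^0.010407
= 38.31 × 1.010461 = $38.71 per troy ounce

$38.71 per troy ounce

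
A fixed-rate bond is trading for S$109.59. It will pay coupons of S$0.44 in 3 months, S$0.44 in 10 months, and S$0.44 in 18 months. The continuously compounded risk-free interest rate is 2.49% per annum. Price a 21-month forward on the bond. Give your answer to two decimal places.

PV(coupons) I = 0.44·e^(−0.0249·3/12) + 0.44·e^(−0.0249·10/12) + 0.44·e^(−0.0249·18/12)
I = 0.4373 + 0.4310 + 0.4239 = 1.2922
F = (S − I)·e^(rT) = (109.59 − 1.2922) · e^(0.0249·21/12)
= 108.2978 · e^0.043575 = 108.2978 × 1.044538 = S$113.12

S$113.12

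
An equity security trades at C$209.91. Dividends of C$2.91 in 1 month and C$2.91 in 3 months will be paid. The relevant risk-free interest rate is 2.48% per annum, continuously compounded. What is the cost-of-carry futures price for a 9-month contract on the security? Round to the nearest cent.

PV(dividends) I = 2.91·e^(−0.0248·1/12) + 2.91·e^(−0.0248·3/12)
I = 2.9040 + 2.8920 = 5.7960
F = (S − I)·e^(rT) = (209.91 − 5.7960) · e^(0.0248·9/12)
= 204.1140 · e^0.018600 = 204.1140 × 1.018774 = C$207.95

C$207.95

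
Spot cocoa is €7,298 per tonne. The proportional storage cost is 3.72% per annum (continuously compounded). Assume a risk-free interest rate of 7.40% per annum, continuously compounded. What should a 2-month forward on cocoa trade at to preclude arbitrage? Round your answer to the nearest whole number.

Net carry = r + u − y = 0.0740 + 0.0372 − 0.0000 = 0.1112
F = S·e^((r+u−y)T) = 7298 · e^(0.1112 × 2/12) = 7298 · e^0.018533
= 7298 × 1.018706 = €7,435 per tonne

€7,435 per tonne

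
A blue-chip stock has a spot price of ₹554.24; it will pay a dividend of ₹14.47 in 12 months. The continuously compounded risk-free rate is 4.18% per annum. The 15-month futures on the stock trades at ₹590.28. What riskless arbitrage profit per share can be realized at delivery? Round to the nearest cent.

PV(dividends) I = 14.47·e^(−0.0418·12/12) = 13.8776
Fair futures F* = (S − I)·e^(rT) = (554.24 − 13.8776)·e^0.052250 = 540.3624 × 1.053639 = 569.3469
Market ₹590.28 > fair 569.3469: forward overpriced → cash-and-carry (borrow at r, buy the stock and collect the dividends, short the forward).
Profit at T = |F_mkt − F*| = |590.28 − 569.3469| = ₹20.93 per share

₹20.93 per share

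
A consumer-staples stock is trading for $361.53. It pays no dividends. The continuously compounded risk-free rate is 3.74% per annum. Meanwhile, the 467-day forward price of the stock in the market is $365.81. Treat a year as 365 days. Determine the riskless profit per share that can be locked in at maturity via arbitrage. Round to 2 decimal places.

Fair forward: F* = S·e^(carry·T), with carry = r = 0.0374
F* = 361.53 · e^(0.0374 × 467/365) = 361.53 · e^0.047852 = 361.53 × 1.049015 = $379.2504
Market $365.81 < fair $379.2504: forward underpriced → reverse cash-and-carry (short spot, go long the forward).
At maturity, profit = |F_mkt − F*| = |365.81 − 379.2504| = $13.44 per share

$13.44 per share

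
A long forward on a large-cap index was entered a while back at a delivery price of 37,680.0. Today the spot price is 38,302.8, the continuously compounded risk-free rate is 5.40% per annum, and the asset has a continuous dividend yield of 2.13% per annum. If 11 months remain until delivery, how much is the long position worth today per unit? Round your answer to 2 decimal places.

1701.94

Current fair forward for the remaining 11 months: F = S·e^((r − q)·T), (r − q) = 0.0540 − 0.0213 = 0.0327
F = 38302.8 · e^(0.0327 × 11/12) = 38302.8 × 1.03042877 = 39468.3071
Value of long forward = (F − K)·e^(−rT) = (39468.3071 − 37680.0) · e^(−0.0540·11/12)
= 1788.3071 × 0.95170516 = 1701.94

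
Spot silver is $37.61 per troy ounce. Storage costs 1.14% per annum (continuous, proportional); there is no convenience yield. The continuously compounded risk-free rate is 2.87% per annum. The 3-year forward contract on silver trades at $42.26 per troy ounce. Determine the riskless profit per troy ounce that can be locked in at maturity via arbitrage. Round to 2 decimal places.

Fair forward: F* = S·e^(carry·T), with carry = (r + u) = 0.0287 + 0.0114 = 0.0401
F* = 37.61 · e^(0.0401 × 3) = 37.61 · e^0.120300 = 37.61 × 1.127835 = $42.4179
Market $42.26 < fair $42.4179: forward underpriced → reverse cash-and-carry (short spot, go long the forward).
At maturity, profit = |F_mkt − F*| = |42.26 − 42.4179| = $0.16 per troy ounce

$0.16 per troy ounce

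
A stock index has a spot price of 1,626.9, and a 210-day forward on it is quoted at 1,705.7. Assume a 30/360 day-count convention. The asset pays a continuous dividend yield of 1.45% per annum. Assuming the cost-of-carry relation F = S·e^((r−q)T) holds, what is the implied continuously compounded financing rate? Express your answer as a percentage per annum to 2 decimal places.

From F = S·e^((r−q)T): (r − q) = ln(F/S)/T
ln(1705.7/1626.9) = ln(1.048436) = 0.047300
(r − q) = 0.047300 / (210/360) = 0.081086
r = ln(F/S)/T + q = 0.081086 + 0.0145 = 0.095586
r = 9.56%

9.56%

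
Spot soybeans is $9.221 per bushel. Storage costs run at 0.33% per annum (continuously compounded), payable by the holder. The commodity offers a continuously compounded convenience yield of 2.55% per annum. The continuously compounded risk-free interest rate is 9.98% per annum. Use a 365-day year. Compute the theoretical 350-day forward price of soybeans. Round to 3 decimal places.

$9.933 per bushel

Net carry = r + u − y = 0.0998 + 0.0033 − 0.0255 = 0.0776
F = S·e^((r+u−y)T) = 9.221 · e^(0.0776 × 350/365) = 9.221 · e^0.074411
= 9.221 × 1.077249 = $9.933 per bushel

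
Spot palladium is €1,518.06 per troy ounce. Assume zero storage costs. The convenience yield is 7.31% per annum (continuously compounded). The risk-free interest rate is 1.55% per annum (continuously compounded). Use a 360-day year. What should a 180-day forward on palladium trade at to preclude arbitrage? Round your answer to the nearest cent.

Net carry = r + u − y = 0.0155 + 0.0000 − 0.0731 = -0.0576
F = S·e^((r+u−y)T) = 1518.06 · e^(-0.0576 × 180/360) = 1518.06 · e^-0.02880000
= 1518.06 × 0.97161077 = €1,474.96 per troy ounce

€1,474.96 per troy ounce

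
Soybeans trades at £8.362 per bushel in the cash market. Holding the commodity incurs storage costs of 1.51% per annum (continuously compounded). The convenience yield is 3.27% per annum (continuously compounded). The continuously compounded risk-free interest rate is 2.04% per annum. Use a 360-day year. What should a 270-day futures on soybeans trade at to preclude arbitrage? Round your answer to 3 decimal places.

£8.380 per bushel

Net carry = r + u − y = 0.0204 + 0.0151 − 0.0327 = 0.0028
F = S·e^((r+u−y)T) = 8.362 · e^(0.0028 × 270/360) = 8.362 · e^0.002100
= 8.362 × 1.002102 = £8.380 per bushel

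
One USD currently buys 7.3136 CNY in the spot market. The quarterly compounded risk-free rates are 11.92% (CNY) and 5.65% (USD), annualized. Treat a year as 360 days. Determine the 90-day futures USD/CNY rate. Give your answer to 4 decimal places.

7.4266

By covered interest parity, F = S · (1+r_CNY/4)^(4T) / (1+r_USD/4)^(4T)
= 7.3136 × 1.029800 / 1.014125 = 7.3136 × 1.015457
F = 7.4266 CNY per USD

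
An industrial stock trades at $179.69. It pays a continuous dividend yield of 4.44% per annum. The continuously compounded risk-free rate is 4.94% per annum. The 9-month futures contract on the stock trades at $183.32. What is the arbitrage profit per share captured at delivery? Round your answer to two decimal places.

Fair futures: F* = S·e^(carry·T), with carry = (r − q) = 0.0494 − 0.0444 = 0.0050
F* = 179.69 · e^(0.0050 × 9/12) = 179.69 · e^0.003750 = 179.69 × 1.003757 = $180.3651
Market $183.32 > fair $180.3651: forward overpriced → cash-and-carry (buy spot, short the forward).
At maturity, profit = |F_mkt − F*| = |183.32 − 180.3651| = $2.95 per share

$2.95 per share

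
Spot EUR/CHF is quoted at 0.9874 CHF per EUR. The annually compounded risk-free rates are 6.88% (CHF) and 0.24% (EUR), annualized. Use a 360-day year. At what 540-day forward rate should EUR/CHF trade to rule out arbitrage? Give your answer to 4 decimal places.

1.0871

By covered interest parity, F = S · (1+r_CHF)^T / (1+r_EUR)^T
= 0.9874 × 1.104955 / 1.003602 = 0.9874 × 1.100989
F = 1.0871 CHF per EUR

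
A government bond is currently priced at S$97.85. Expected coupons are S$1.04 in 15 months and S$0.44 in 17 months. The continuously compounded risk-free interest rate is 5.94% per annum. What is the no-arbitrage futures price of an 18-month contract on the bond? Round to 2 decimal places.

PV(coupons) I = 1.04·e^(−0.0594·15/12) + 0.44·e^(−0.0594·17/12)
I = 0.9656 + 0.4045 = 1.3701
F = (S − I)·e^(rT) = (97.85 − 1.3701) · e^(0.0594·18/12)
= 96.4799 · e^0.089100 = 96.4799 × 1.093190 = S$105.47

S$105.47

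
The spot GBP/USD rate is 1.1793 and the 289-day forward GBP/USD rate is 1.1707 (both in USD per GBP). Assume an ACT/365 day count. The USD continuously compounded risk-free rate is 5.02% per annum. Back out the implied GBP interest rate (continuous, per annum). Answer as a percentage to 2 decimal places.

F = S·e^((r_USD − r_GBP)T) ⇒ r_GBP = r_USD − ln(F/S)/T
ln(1.1707/1.1793) = -0.007319; /(289/365) = -0.009244
r_GBP = 0.0502 + 0.009244 = 0.059444
r_GBP = 5.94%

5.94%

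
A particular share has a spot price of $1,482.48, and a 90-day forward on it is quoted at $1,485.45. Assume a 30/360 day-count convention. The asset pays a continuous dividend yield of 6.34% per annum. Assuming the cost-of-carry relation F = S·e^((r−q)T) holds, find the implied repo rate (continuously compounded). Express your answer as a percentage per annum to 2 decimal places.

From F = S·e^((r−q)T): (r − q) = ln(F/S)/T
ln(1485.45/1482.48) = ln(1.002003) = 0.002001
(r − q) = 0.002001 / (90/360) = 0.008004
r = ln(F/S)/T + q = 0.008004 + 0.0634 = 0.071404
r = 7.14%

7.14%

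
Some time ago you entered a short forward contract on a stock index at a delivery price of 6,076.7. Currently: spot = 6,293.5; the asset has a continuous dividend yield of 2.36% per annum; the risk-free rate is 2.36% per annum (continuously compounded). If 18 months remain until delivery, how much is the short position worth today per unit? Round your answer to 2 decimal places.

-209.26

Current fair forward for the remaining 18 months: F = S·e^((r − q)·T), (r − q) = 0.0236 − 0.0236 = 0.0000
F = 6293.5 · e^(0.0000 × 18/12) = 6293.5 × 1.00000000 = 6293.5000
Value of long forward = (F − K)·e^(−rT) = (6293.5000 − 6076.7) · e^(−0.0236·18/12)
= 216.8000 × 0.96521925 = 209.26
Short position value = −(long value) = -209.26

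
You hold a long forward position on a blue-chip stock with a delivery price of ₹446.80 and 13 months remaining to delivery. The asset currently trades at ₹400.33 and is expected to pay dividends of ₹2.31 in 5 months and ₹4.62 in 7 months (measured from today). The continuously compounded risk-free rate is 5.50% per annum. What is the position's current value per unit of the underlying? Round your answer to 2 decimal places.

-₹27.36

PV(remaining dividends) I = 2.31·e^(−0.0550·5/12) + 4.62·e^(−0.0550·7/12) = 6.7318
Current forward F = (S − I)·e^(rT) = (400.33 − 6.7318)·e^(0.0550·13/12) = 393.5982 × 1.061394 = 417.7628
Value (long) = (F − K)·e^(−rT) = (417.7628 − 446.80) × 0.942157 = -27.3576
Value = -₹27.36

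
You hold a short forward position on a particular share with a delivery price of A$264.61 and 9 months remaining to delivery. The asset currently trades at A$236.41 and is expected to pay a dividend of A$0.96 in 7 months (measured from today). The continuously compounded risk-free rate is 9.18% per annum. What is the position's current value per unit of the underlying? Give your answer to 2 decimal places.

PV(remaining dividends) I = 0.96·e^(−0.0918·7/12) = 0.9099
Current forward F = (S − I)·e^(rT) = (236.41 − 0.9099)·e^(0.0918·9/12) = 235.5001 × 1.071276 = 252.2856
Value (long) = (F − K)·e^(−rT) = (252.2856 − 264.61) × 0.933467 = -11.5044
Short position value = −(long value) = A$11.50

A$11.50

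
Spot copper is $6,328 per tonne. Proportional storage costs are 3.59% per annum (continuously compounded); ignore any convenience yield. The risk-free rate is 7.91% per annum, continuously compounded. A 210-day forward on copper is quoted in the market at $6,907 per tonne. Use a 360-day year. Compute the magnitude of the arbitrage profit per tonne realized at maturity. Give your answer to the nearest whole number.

Fair forward: F* = S·e^(carry·T), with carry = (r + u) = 0.0791 + 0.0359 = 0.1150
F* = 6328 · e^(0.1150 × 210/360) = 6328 · e^0.067083 = 6328 × 1.069384 = $6767.0620
Market $6907 > fair $6767.0620: forward overpriced → cash-and-carry (buy spot, short the forward).
At maturity, profit = |F_mkt − F*| = |6907 − 6767.0620| = $140 per tonne

$140 per tonne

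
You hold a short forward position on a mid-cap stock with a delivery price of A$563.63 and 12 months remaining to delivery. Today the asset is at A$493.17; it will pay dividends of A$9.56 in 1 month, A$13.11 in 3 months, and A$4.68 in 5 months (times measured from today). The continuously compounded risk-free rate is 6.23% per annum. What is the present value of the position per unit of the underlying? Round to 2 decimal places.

A$63.40

PV(remaining dividends) I = 9.56·e^(−0.0623·1/12) + 13.11·e^(−0.0623·3/12) + 4.68·e^(−0.0623·5/12) = 26.9780
Current forward F = (S − I)·e^(rT) = (493.17 − 26.9780)·e^(0.0623·12/12) = 466.1920 × 1.064282 = 496.1598
Value (long) = (F − K)·e^(−rT) = (496.1598 − 563.63) × 0.939601 = -63.3951
Short position value = −(long value) = A$63.40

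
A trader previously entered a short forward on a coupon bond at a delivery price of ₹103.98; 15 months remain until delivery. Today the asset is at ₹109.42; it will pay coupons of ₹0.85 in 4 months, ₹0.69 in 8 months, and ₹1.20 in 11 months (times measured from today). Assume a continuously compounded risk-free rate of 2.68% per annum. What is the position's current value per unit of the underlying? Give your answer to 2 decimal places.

PV(remaining coupons) I = 0.85·e^(−0.0268·4/12) + 0.69·e^(−0.0268·8/12) + 1.20·e^(−0.0268·11/12) = 2.6911
Current forward F = (S − I)·e^(rT) = (109.42 − 2.6911)·e^(0.0268·15/12) = 106.7289 × 1.034067 = 110.3648
Value (long) = (F − K)·e^(−rT) = (110.3648 − 103.98) × 0.967055 = 6.1745
Short position value = −(long value) = -₹6.17

-₹6.17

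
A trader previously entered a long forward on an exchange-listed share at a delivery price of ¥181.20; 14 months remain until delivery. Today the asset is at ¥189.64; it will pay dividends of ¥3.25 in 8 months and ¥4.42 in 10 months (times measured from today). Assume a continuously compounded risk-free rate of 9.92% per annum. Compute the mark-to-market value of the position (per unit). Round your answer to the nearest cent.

PV(remaining dividends) I = 3.25·e^(−0.0992·8/12) + 4.42·e^(−0.0992·10/12) = 7.1113
Current forward F = (S − I)·e^(rT) = (189.64 − 7.1113)·e^(0.0992·14/12) = 182.5287 × 1.122696 = 204.9242
Value (long) = (F − K)·e^(−rT) = (204.9242 − 181.20) × 0.890713 = 21.1315
Value = ¥21.13

¥21.13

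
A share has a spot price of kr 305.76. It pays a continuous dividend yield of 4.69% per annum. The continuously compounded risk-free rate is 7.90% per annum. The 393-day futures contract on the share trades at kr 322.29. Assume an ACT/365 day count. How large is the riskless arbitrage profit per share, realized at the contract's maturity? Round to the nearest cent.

Fair futures: F* = S·e^(carry·T), with carry = (r − q) = 0.0790 − 0.0469 = 0.0321
F* = 305.76 · e^(0.0321 × 393/365) = 305.76 · e^0.034562 = 305.76 × 1.035166 = kr 316.5124
Market kr 322.29 > fair kr 316.5124: forward overpriced → cash-and-carry (buy spot, short the forward).
At maturity, profit = |F_mkt − F*| = |322.29 − 316.5124| = kr 5.78 per share

kr 5.78 per share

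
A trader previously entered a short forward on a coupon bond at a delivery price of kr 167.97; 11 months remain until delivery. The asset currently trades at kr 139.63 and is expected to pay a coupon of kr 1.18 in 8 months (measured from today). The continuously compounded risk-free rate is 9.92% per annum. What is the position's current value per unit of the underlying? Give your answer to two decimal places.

kr 14.84

PV(remaining coupons) I = 1.18·e^(−0.0992·8/12) = 1.1045
Current forward F = (S − I)·e^(rT) = (139.63 − 1.1045)·e^(0.0992·11/12) = 138.5255 × 1.095196 = 151.7126
Value (long) = (F − K)·e^(−rT) = (151.7126 − 167.97) × 0.913079 = -14.8443
Short position value = −(long value) = kr 14.84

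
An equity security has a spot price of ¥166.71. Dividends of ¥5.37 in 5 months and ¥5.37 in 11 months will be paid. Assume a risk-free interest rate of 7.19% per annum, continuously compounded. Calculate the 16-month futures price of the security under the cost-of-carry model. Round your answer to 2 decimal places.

¥172.21

PV(dividends) I = 5.37·e^(−0.0719·5/12) + 5.37·e^(−0.0719·11/12)
I = 5.2115 + 5.0275 = 10.2390
F = (S − I)·e^(rT) = (166.71 − 10.2390) · e^(0.0719·16/12)
= 156.4710 · e^0.095867 = 156.4710 × 1.100613 = ¥172.21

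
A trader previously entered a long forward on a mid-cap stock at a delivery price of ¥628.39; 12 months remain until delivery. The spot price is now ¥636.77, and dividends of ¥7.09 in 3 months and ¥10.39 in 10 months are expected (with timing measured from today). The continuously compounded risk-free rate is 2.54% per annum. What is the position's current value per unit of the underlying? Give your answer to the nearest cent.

¥6.92

PV(remaining dividends) I = 7.09·e^(−0.0254·3/12) + 10.39·e^(−0.0254·10/12) = 17.2175
Current forward F = (S − I)·e^(rT) = (636.77 − 17.2175)·e^(0.0254·12/12) = 619.5525 × 1.025725 = 635.4905
Value (long) = (F − K)·e^(−rT) = (635.4905 − 628.39) × 0.974920 = 6.9224
Value = ¥6.92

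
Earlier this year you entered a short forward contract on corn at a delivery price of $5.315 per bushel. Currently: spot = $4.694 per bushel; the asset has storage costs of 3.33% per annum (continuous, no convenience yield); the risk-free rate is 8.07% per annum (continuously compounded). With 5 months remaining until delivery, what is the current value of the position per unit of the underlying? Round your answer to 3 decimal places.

$0.380 per bushel

Current fair forward for the remaining 5 months: F = S·e^((r + u)·T), (r + u) = 0.0807 + 0.0333 = 0.1140
F = 4.694 · e^(0.1140 × 5/12) = 4.694 × 1.048646 = 4.9223
Value of long forward = (F − K)·e^(−rT) = (4.9223 − 5.315) · e^(−0.0807·5/12)
= -0.3927 × 0.966934 = -0.380
Short position value = −(long value) = $0.380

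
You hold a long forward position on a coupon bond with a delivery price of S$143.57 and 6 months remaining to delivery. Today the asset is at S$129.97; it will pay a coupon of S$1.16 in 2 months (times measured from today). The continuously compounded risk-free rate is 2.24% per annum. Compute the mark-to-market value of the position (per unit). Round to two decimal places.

-S$13.16

PV(remaining coupons) I = 1.16·e^(−0.0224·2/12) = 1.1557
Current forward F = (S − I)·e^(rT) = (129.97 − 1.1557)·e^(0.0224·6/12) = 128.8143 × 1.011263 = 130.2651
Value (long) = (F − K)·e^(−rT) = (130.2651 − 143.57) × 0.988862 = -13.1567
Value = -S$13.16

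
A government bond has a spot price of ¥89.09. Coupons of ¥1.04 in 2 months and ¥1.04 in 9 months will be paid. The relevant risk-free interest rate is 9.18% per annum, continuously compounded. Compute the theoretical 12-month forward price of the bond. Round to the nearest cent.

PV(coupons) I = 1.04·e^(−0.0918·2/12) + 1.04·e^(−0.0918·9/12)
I = 1.0242 + 0.9708 = 1.9950
F = (S − I)·e^(rT) = (89.09 − 1.9950) · e^(0.0918·12/12)
= 87.0950 · e^0.091800 = 87.0950 × 1.096146 = ¥95.47

¥95.47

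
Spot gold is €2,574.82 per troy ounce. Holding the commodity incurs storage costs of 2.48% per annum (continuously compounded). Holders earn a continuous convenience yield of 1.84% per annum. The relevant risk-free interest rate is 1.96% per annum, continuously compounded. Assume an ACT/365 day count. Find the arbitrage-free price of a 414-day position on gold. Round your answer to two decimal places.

€2,651.88 per troy ounce

Net carry = r + u − y = 0.0196 + 0.0248 − 0.0184 = 0.0260
F = S·e^((r+u−y)T) = 2574.82 · e^(0.0260 × 414/365) = 2574.82 · e^0.02949041
= 2574.82 × 1.02992956 = €2,651.88 per troy ounce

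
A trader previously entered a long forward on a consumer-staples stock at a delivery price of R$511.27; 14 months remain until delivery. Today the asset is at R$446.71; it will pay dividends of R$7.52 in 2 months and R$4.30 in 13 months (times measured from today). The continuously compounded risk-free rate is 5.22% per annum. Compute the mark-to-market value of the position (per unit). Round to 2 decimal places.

-R$45.87

PV(remaining dividends) I = 7.52·e^(−0.0522·2/12) + 4.30·e^(−0.0522·13/12) = 11.5184
Current forward F = (S − I)·e^(rT) = (446.71 − 11.5184)·e^(0.0522·14/12) = 435.1916 × 1.062793 = 462.5186
Value (long) = (F − K)·e^(−rT) = (462.5186 − 511.27) × 0.940917 = -45.8710
Value = -R$45.87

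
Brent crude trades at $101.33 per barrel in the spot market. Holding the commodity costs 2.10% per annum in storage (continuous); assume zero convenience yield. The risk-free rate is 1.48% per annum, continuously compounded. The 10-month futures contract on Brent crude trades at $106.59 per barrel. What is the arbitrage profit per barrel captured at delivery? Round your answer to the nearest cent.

Fair futures: F* = S·e^(carry·T), with carry = (r + u) = 0.0148 + 0.0210 = 0.0358
F* = 101.33 · e^(0.0358 × 10/12) = 101.33 · e^0.029833 = 101.33 × 1.030282 = $104.3985
Market $106.59 > fair $104.3985: forward overpriced → cash-and-carry (buy spot, short the forward).
At maturity, profit = |F_mkt − F*| = |106.59 − 104.3985| = $2.19 per barrel

$2.19 per barrel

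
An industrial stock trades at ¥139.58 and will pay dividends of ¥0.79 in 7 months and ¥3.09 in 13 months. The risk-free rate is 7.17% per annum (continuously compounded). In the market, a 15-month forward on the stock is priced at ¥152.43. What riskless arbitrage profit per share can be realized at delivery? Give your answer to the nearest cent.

¥3.72 per share

PV(dividends) I = 0.79·e^(−0.0717·7/12) + 3.09·e^(−0.0717·13/12) = 3.6167
Fair forward F* = (S − I)·e^(rT) = (139.58 − 3.6167)·e^0.089625 = 135.9633 × 1.093764 = 148.7118
Market ¥152.43 > fair 148.7118: forward overpriced → cash-and-carry (borrow at r, buy the stock and collect the dividends, short the forward).
Profit at T = |F_mkt − F*| = |152.43 − 148.7118| = ¥3.72 per share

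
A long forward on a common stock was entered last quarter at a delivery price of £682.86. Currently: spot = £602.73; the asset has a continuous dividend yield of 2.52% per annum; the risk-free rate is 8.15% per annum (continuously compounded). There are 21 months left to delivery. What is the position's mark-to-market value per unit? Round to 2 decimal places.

Current fair forward for the remaining 21 months: F = S·e^((r − q)·T), (r − q) = 0.0815 − 0.0252 = 0.0563
F = 602.73 · e^(0.0563 × 21/12) = 602.73 × 1.103542 = 665.1379
Value of long forward = (F − K)·e^(−rT) = (665.1379 − 682.86) · e^(−0.0815·21/12)
= -17.7221 × 0.867079 = -15.37

-£15.37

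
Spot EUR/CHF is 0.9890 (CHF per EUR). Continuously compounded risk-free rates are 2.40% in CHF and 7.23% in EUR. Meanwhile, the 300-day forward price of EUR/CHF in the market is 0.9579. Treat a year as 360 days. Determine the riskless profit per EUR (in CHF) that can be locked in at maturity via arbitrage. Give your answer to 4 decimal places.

Fair forward: F* = S·e^(carry·T), with carry = (r_CHF − r_EUR) = 0.0240 − 0.0723 = -0.0483
F* = 0.9890 · e^(-0.0483 × 300/360) = 0.9890 · e^-0.040250 = 0.9890 × 0.960549 = 0.9500
Market 0.9579 > fair 0.9500: forward overpriced → cash-and-carry (buy spot, short the forward).
At maturity, profit = |F_mkt − F*| = |0.9579 − 0.9500| = 0.0079 per EUR (in CHF)

0.0079 per EUR (in CHF)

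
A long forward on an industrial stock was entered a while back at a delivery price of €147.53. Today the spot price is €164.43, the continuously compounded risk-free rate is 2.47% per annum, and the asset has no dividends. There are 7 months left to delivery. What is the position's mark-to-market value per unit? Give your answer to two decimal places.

€19.01

Current fair forward for the remaining 7 months: F = S·e^(r·T), r = 0.0247
F = 164.43 · e^(0.0247 × 7/12) = 164.43 × 1.014513 = 166.8164
Value of long forward = (F − K)·e^(−rT) = (166.8164 − 147.53) · e^(−0.0247·7/12)
= 19.2864 × 0.985695 = 19.01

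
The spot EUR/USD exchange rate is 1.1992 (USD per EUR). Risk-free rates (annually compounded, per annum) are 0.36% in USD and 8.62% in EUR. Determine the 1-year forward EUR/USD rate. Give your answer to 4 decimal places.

1.1080

By covered interest parity, F = S · (1+r_USD)^T / (1+r_EUR)^T
= 1.1992 × 1.003600 / 1.086200 = 1.1992 × 0.923955
F = 1.1080 USD per EUR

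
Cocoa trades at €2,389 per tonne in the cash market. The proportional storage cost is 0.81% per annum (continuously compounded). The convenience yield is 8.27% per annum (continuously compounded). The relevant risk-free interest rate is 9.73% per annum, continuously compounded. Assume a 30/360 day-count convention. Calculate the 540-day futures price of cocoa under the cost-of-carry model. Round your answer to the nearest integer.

Net carry = r + u − y = 0.0973 + 0.0081 − 0.0827 = 0.0227
F = S·e^((r+u−y)T) = 2389 · e^(0.0227 × 540/360) = 2389 · e^0.034050
= 2389 × 1.034636 = €2,472 per tonne

€2,472 per tonne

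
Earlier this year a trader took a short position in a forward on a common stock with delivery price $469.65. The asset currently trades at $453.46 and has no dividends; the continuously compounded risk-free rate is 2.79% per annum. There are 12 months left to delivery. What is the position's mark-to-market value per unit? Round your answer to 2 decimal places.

Current fair forward for the remaining 12 months: F = S·e^(r·T), r = 0.0279
F = 453.46 · e^(0.0279 × 12/12) = 453.46 × 1.028293 = 466.2897
Value of long forward = (F − K)·e^(−rT) = (466.2897 − 469.65) · e^(−0.0279·12/12)
= -3.3603 × 0.972486 = -3.27
Short position value = −(long value) = $3.27

$3.27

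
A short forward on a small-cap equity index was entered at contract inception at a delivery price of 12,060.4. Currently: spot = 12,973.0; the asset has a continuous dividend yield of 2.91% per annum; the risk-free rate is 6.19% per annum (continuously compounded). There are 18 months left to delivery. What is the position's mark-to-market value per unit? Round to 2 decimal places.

-1427.90

Current fair forward for the remaining 18 months: F = S·e^((r − q)·T), (r − q) = 0.0619 − 0.0291 = 0.0328
F = 12973.0 · e^(0.0328 × 18/12) = 12973.0 × 1.05043042 = 13627.2338
Value of long forward = (F − K)·e^(−rT) = (13627.2338 − 12060.4) · e^(−0.0619·18/12)
= 1566.8338 × 0.91133019 = 1427.90
Short position value = −(long value) = -1427.90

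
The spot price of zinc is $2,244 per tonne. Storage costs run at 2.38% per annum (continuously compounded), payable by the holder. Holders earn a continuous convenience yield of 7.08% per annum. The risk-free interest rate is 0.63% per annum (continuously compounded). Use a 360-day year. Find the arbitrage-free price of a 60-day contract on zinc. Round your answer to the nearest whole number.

Net carry = r + u − y = 0.0063 + 0.0238 − 0.0708 = -0.0407
F = S·e^((r+u−y)T) = 2244 · e^(-0.0407 × 60/360) = 2244 · e^-0.006783
= 2244 × 0.993240 = $2,229 per tonne

$2,229 per tonne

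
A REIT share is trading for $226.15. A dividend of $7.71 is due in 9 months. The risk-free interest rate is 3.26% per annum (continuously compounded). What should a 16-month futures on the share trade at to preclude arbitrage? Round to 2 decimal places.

PV(dividends) I = 7.71·e^(−0.0326·9/12)
I = 7.5238
F = (S − I)·e^(rT) = (226.15 − 7.5238) · e^(0.0326·16/12)
= 218.6262 · e^0.043467 = 218.6262 × 1.044426 = $228.34

$228.34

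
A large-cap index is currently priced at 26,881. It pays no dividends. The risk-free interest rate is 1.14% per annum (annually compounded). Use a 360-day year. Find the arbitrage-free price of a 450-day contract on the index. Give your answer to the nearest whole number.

F = S · (1+r)^T
= 26881 × 1.014270
F = 27,265

27,265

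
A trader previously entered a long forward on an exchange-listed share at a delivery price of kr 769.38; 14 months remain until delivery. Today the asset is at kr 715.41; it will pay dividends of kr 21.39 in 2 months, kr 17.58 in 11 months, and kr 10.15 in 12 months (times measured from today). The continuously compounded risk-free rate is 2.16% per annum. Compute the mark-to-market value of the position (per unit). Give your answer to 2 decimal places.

-kr 83.31

PV(remaining dividends) I = 21.39·e^(−0.0216·2/12) + 17.58·e^(−0.0216·11/12) + 10.15·e^(−0.0216·12/12) = 48.4816
Current forward F = (S − I)·e^(rT) = (715.41 − 48.4816)·e^(0.0216·14/12) = 666.9284 × 1.025520 = 683.9484
Value (long) = (F − K)·e^(−rT) = (683.9484 − 769.38) × 0.975115 = -83.3056
Value = -kr 83.31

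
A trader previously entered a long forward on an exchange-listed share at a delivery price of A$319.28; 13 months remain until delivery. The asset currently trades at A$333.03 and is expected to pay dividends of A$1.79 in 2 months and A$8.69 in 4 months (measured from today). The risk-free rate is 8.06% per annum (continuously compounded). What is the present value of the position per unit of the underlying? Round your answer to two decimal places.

PV(remaining dividends) I = 1.79·e^(−0.0806·2/12) + 8.69·e^(−0.0806·4/12) = 10.2258
Current forward F = (S − I)·e^(rT) = (333.03 − 10.2258)·e^(0.0806·13/12) = 322.8042 × 1.091242 = 352.2575
Value (long) = (F − K)·e^(−rT) = (352.2575 − 319.28) × 0.916387 = 30.2202
Value = A$30.22

A$30.22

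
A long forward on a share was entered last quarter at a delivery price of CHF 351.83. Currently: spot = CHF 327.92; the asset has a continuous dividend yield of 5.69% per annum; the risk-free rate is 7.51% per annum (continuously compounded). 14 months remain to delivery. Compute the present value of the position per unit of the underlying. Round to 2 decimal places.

Current fair forward for the remaining 14 months: F = S·e^((r − q)·T), (r − q) = 0.0751 − 0.0569 = 0.0182
F = 327.92 · e^(0.0182 × 14/12) = 327.92 × 1.021460 = 334.9572
Value of long forward = (F − K)·e^(−rT) = (334.9572 − 351.83) · e^(−0.0751·14/12)
= -16.8728 × 0.916112 = -15.46

-CHF 15.46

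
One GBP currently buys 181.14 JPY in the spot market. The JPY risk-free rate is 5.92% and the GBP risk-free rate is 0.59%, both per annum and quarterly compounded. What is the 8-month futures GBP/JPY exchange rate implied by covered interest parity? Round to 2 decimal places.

187.64

By covered interest parity, F = S · (1+r_JPY/4)^(4T) / (1+r_GBP/4)^(4T)
= 181.14 × 1.039955 / 1.003938 = 181.14 × 1.035876
F = 187.64 JPY per GBP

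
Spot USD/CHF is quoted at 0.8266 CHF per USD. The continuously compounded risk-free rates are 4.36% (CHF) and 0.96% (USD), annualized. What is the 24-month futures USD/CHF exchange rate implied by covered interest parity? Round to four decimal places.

0.8848

F = S·e^((r_CHF − r_USD)T) = 0.8266 · e^((0.0436 − 0.0096) × 24/12)
= 0.8266 · e^0.068000 = 0.8266 × 1.070365
F = 0.8848 CHF per USD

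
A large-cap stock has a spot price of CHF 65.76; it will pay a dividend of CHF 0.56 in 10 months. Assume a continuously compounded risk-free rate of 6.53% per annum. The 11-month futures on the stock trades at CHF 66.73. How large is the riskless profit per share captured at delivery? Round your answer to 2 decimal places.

PV(dividends) I = 0.56·e^(−0.0653·10/12) = 0.5303
Fair futures F* = (S − I)·e^(rT) = (65.76 − 0.5303)·e^0.059858 = 65.2297 × 1.061686 = 69.2535
Market CHF 66.73 < fair 69.2535: forward underpriced → reverse cash-and-carry (short the stock, invest proceeds at r, pay the dividends, go long the forward).
Profit at T = |F_mkt − F*| = |66.73 − 69.2535| = CHF 2.52 per share

CHF 2.52 per share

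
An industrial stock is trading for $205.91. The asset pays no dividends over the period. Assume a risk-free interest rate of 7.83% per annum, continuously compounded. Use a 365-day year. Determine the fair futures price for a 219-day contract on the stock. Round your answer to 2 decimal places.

$215.81

F = S·e^(rT) = 205.91 · e^(0.0783 × 219/365)
= 205.91 · e^0.046980 = 205.91 × 1.048101
F = $215.81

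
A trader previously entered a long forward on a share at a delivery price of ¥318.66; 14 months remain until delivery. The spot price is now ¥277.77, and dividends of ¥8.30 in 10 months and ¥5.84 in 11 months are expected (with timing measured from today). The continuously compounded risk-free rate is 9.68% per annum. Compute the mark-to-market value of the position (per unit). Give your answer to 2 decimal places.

-¥19.86

PV(remaining dividends) I = 8.30·e^(−0.0968·10/12) + 5.84·e^(−0.0968·11/12) = 13.0009
Current forward F = (S − I)·e^(rT) = (277.77 − 13.0009)·e^(0.0968·14/12) = 264.7691 × 1.119557 = 296.4241
Value (long) = (F − K)·e^(−rT) = (296.4241 − 318.66) × 0.893210 = -19.8613
Value = -¥19.86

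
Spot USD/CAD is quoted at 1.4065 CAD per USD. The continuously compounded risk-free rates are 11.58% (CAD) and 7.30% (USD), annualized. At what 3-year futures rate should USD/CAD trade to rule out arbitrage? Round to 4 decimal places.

F = S·e^((r_CAD − r_USD)T) = 1.4065 · e^((0.1158 − 0.0730) × 3)
= 1.4065 · e^0.128400 = 1.4065 × 1.137008
F = 1.5992 CAD per USD

1.5992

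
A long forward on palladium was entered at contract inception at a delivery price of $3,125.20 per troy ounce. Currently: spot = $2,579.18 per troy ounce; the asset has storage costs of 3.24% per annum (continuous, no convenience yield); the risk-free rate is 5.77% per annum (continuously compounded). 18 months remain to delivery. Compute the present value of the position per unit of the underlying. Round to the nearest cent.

-$158.46 per troy ounce

Current fair forward for the remaining 18 months: F = S·e^((r + u)·T), (r + u) = 0.0577 + 0.0324 = 0.0901
F = 2579.18 · e^(0.0901 × 18/12) = 2579.18 × 1.14470848 = 2952.4092
Value of long forward = (F − K)·e^(−rT) = (2952.4092 − 3125.20) · e^(−0.0577·18/12)
= -172.7908 × 0.91708969 = -158.46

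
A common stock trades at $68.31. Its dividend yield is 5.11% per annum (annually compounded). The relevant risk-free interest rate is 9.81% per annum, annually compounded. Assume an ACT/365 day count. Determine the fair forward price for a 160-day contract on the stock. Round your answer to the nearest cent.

$69.63

F = S · (1+r)^T / (1+q)^T
= 68.31 × 1.041875 / 1.022087 = 68.31 × 1.019360
F = $69.63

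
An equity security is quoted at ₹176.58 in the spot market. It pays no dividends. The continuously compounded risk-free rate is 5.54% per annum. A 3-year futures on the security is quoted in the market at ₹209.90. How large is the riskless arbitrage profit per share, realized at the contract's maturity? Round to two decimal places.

₹1.39 per share

Fair futures: F* = S·e^(carry·T), with carry = r = 0.0554
F* = 176.58 · e^(0.0554 × 3) = 176.58 · e^0.166200 = 176.58 × 1.180809 = ₹208.5073
Market ₹209.90 > fair ₹208.5073: forward overpriced → cash-and-carry (buy spot, short the forward).
At maturity, profit = |F_mkt − F*| = |209.90 − 208.5073| = ₹1.39 per share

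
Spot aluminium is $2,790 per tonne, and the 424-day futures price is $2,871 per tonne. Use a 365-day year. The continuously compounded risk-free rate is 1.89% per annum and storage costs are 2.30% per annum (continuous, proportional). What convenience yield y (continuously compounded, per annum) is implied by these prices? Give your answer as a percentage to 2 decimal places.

1.73%

F = S·e^((r+u−y)T) ⇒ (r+u−y) = ln(F/S)/T
ln(2871/2790) = 0.028619; /T ⇒ 0.024637
y = r + u − ln(F/S)/T = 0.0189 + 0.0230 − 0.024637 = 0.017263
y = 1.73%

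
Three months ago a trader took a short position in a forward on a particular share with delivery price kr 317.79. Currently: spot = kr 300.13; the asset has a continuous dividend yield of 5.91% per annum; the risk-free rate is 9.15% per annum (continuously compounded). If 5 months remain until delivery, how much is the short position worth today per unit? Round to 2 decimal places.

kr 13.07

Current fair forward for the remaining 5 months: F = S·e^((r − q)·T), (r − q) = 0.0915 − 0.0591 = 0.0324
F = 300.13 · e^(0.0324 × 5/12) = 300.13 × 1.013592 = 304.2094
Value of long forward = (F − K)·e^(−rT) = (304.2094 − 317.79) · e^(−0.0915·5/12)
= -13.5806 × 0.962593 = -13.07
Short position value = −(long value) = kr 13.07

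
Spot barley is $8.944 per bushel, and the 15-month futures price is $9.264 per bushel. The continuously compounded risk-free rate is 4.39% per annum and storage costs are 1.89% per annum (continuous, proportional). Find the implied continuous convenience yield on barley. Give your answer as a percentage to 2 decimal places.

3.47%

F = S·e^((r+u−y)T) ⇒ (r+u−y) = ln(F/S)/T
ln(9.264/8.944) = 0.035153; /T ⇒ 0.028122
y = r + u − ln(F/S)/T = 0.0439 + 0.0189 − 0.028122 = 0.034678
y = 3.47%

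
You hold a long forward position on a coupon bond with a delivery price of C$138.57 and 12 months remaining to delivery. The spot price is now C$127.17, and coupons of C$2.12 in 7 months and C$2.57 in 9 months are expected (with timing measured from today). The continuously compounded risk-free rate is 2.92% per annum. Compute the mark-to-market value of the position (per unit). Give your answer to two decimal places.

PV(remaining coupons) I = 2.12·e^(−0.0292·7/12) + 2.57·e^(−0.0292·9/12) = 4.5985
Current forward F = (S − I)·e^(rT) = (127.17 − 4.5985)·e^(0.0292·12/12) = 122.5715 × 1.029630 = 126.2033
Value (long) = (F − K)·e^(−rT) = (126.2033 − 138.57) × 0.971222 = -12.0108
Value = -C$12.01

-C$12.01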